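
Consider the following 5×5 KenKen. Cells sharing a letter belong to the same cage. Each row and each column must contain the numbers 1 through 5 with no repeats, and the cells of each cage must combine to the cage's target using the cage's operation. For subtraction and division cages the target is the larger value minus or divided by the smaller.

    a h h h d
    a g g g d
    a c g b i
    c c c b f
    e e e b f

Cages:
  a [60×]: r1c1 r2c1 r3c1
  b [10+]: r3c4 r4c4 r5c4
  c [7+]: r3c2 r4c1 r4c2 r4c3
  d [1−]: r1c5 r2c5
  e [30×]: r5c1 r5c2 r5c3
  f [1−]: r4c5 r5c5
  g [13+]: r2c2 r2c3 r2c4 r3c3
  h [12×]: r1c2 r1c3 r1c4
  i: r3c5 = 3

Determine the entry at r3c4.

5

Cage c has sum 7, leaving r3c2 = 1.
I is a freebie, so r3c5 = 3.
Row 1 needs a 2, and only r1c5 is open for it.
Cage d's pair has difference 1, which forces r2c5 = 1.
In row 1, 5 can only go at r1c1, so r1c1 = 5.
The 3 cells of cage a must have product 60, so r2c1 = 3.
Column 1 already has 5; hence r3c1 = 4.
Row 3 already has 4; hence r3c3 = 2.
Row 3 already has 2, which forces r3c4 = 5.
Column 1 already has 3, which forces r5c1 = 2.
Column 1 already has 2; hence r4c1 = 1.
Cage c needs sum 7; hence r4c2 = 2.
Cage c has sum 7, so r4c3 = 3.
Row 4 now contains 2; hence r4c4 = 4.
4 is placed in row 4, leaving r4c5 = 5.
Column 3 already has 3, so r5c3 = 5.
5 is placed in column 5, leaving r5c5 = 4.
The 4 cells of cage g must have sum 13; hence r2c2 = 5.
Column 3 already has 5, leaving r2c3 = 4.
4 is placed in column 4, which forces r2c4 = 2.
5 is placed in row 5, so r5c2 = 3.
Cage b needs sum 10, so r5c4 = 1.
Column 2 already has 3, so r1c2 = 4.
Column 3 already has 4, so r1c3 = 1.
Column 4 now contains 1; hence r1c4 = 3.
The full grid is 5 4 1 3 2 / 3 5 4 2 1 / 4 1 2 5 3 / 1 2 3 4 5 / 2 3 5 1 4.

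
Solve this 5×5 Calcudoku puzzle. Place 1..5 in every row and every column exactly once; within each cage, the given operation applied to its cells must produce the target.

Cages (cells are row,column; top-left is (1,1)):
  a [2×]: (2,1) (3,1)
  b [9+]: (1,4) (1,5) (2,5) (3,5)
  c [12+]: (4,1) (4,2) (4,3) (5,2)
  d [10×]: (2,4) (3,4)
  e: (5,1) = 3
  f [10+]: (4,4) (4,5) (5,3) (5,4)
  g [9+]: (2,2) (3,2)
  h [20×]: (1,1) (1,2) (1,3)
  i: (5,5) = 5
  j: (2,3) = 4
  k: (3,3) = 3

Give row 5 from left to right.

3 2 1 4 5

Cage j is a single given cell; hence (2,3) = 4.
Cage k is a single given cell, which forces (3,3) = 3.
E is a freebie, leaving (5,1) = 3.
Cage i is given, which forces (5,5) = 5.
Row 2 now contains 4; hence (2,2) = 5.
Row 2 now contains 5, so (2,4) = 2.
Cage g's pair has sum 9; hence (3,2) = 4.
Column 4 already has 2, leaving (3,4) = 5.
The 3 cells of cage h must have product 20, leaving (1,1) = 4.
Column 2 already has 4, which forces (1,2) = 1.
Cage h has product 20, leaving (1,3) = 5.
Row 1 already has 1; hence (1,4) = 3.
Row 1 already has 1, so (1,5) = 2.
Row 2 already has 2, which forces (2,1) = 1.
The 4 cells of cage b must have sum 9, leaving (2,5) = 3.
Cage a needs two cells with product 2, so (3,1) = 2.
Column 5 now contains 2, so (3,5) = 1.
Column 1 already has 2, so (4,1) = 5.
Column 3 already has 5; hence (4,3) = 2.
Column 5 now contains 1, so (4,5) = 4.
Column 2 now contains 1; hence (5,2) = 2.
2 is placed in column 3, which forces (5,3) = 1.
Row 5 now contains 1, which forces (5,4) = 4.
Row 4 already has 2; hence (4,2) = 3.
4 is placed in row 4; hence (4,4) = 1.
Filled in: 4 1 5 3 2 / 1 5 4 2 3 / 2 4 3 5 1 / 5 3 2 1 4 / 3 2 1 4 5.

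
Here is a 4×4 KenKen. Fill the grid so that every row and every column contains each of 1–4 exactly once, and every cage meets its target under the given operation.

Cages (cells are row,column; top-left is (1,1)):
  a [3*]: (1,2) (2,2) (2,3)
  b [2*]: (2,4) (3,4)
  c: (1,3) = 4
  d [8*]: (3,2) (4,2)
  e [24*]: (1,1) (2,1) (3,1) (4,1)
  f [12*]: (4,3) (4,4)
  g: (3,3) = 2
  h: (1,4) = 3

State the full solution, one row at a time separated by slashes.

Cage a needs product 3; hence (1,2) = 1.
Cage c is a single given cell, so (1,3) = 4.
H is a freebie; hence (1,4) = 3.
Cage a needs product 3, which forces (2,2) = 3.
The 3 cells of cage a must have product 3, which forces (2,3) = 1.
Row 2 already has 1, leaving (2,4) = 2.
G is a freebie, leaving (3,3) = 2.
Column 4 already has 2; hence (3,4) = 1.
4 is placed in column 3, leaving (4,3) = 3.
Column 4 already has 3, leaving (4,4) = 4.
Row 1 already has 3, which forces (1,1) = 2.
Row 2 already has 2, which forces (2,1) = 4.
Cage e needs product 24; hence (3,1) = 3.
2 is placed in row 3, which forces (3,2) = 4.
Cage e has product 24, which forces (4,1) = 1.
4 is placed in row 4, so (4,2) = 2.

2 1 4 3 / 4 3 1 2 / 3 4 2 1 / 1 2 3 4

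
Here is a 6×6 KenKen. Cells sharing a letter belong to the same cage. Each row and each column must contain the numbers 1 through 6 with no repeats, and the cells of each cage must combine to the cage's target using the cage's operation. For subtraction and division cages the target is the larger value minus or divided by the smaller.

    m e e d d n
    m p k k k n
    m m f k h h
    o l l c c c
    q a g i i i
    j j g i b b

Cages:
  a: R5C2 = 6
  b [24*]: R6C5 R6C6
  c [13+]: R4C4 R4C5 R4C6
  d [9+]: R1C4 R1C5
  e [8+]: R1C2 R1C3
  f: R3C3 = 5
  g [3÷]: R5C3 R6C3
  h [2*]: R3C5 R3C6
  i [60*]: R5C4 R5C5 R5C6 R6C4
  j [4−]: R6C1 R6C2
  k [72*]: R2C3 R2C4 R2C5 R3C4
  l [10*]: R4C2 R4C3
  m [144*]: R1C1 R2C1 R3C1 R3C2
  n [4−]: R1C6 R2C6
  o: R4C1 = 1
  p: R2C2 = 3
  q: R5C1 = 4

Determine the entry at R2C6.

5

Cage p is a single given cell, which forces R2C2 = 3.
Cage f is a single given cell; hence R3C3 = 5.
Cage o is a single given cell, leaving R4C1 = 1.
Column 3 now contains 5, leaving R4C3 = 2.
Cage q is given, which forces R5C1 = 4.
Cage a is given; hence R5C2 = 6.
Cage m has product 144, so R3C2 = 4.
Row 4 already has 2; hence R4C2 = 5.
Column 2 already has 5, which forces R1C2 = 2.
Cage e needs two cells with sum 8, so R1C3 = 6.
Column 2 now contains 2, so R6C2 = 1.
Row 6 already has 1, leaving R6C3 = 3.
Row 1 already has 6, which forces R1C1 = 3.
Column 3 now contains 3, leaving R5C3 = 1.
Cage j needs two cells with difference 4, so R6C1 = 5.
1 is placed in column 3, which forces R2C3 = 4.
Cage k has product 72, which forces R3C4 = 3.
3 is placed in column 4, which forces R5C4 = 5.
The 4 cells of cage i must have product 60, so R6C4 = 2.
Column 4 already has 5, so R1C4 = 4.
The two cells of cage d must have sum 9, which forces R1C5 = 5.
Row 1 now contains 5; hence R1C6 = 1.
1 is placed in column 6, so R2C6 = 5.
1 is placed in column 6, which forces R3C6 = 2.
Column 4 now contains 4, leaving R4C4 = 6.
Column 6 now contains 2, leaving R5C6 = 3.
Cage m has product 144, leaving R2C1 = 2.
Column 4 already has 6, leaving R2C4 = 1.
Cage k needs product 72, which forces R2C5 = 6.
Row 3 now contains 2; hence R3C1 = 6.
Row 3 now contains 2; hence R3C5 = 1.
Cage c has sum 13, so R4C5 = 3.
3 is placed in column 6, which forces R4C6 = 4.
Row 5 already has 3, which forces R5C5 = 2.
Column 5 now contains 6, so R6C5 = 4.
4 is placed in column 6, so R6C6 = 6.
The full grid is 3 2 6 4 5 1 / 2 3 4 1 6 5 / 6 4 5 3 1 2 / 1 5 2 6 3 4 / 4 6 1 5 2 3 / 5 1 3 2 4 6.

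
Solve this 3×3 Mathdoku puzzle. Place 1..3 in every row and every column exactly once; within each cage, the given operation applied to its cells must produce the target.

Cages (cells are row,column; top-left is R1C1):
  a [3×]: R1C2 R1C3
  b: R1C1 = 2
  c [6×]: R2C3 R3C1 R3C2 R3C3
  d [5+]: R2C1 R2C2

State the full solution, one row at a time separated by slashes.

2 1 3 / 3 2 1 / 1 3 2

B is a freebie, leaving R1C1 = 2.
Column 1 already has 2, so R2C1 = 3.
3 is placed in row 2; hence R2C2 = 2.
Cage c has product 6, which forces R2C3 = 1.
Column 1 now contains 3, leaving R3C1 = 1.
Row 3 already has 1, leaving R3C2 = 3.
Row 3 now contains 3, so R3C3 = 2.
3 is placed in column 2, which forces R1C2 = 1.
1 is placed in column 3, so R1C3 = 3.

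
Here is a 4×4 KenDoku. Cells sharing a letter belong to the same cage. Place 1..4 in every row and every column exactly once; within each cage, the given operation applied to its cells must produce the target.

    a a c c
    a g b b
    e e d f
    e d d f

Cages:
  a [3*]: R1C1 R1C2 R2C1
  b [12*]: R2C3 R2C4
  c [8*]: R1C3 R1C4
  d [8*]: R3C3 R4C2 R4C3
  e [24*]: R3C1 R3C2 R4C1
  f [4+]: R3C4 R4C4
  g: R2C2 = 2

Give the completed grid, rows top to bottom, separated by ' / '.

3 1 4 2 / 1 2 3 4 / 4 3 2 1 / 2 4 1 3

The 3 cells of cage a must have product 3, so R1C1 = 3.
Cage a needs product 3; hence R1C2 = 1.
The 3 cells of cage a must have product 3; hence R2C1 = 1.
G is a freebie; hence R2C2 = 2.
Column 2 already has 2, leaving R4C2 = 4.
The 3 cells of cage e must have product 24; hence R3C1 = 4.
4 is placed in column 2, so R3C2 = 3.
Row 3 already has 3, which forces R3C4 = 1.
Row 4 now contains 4, so R4C1 = 2.
Row 4 now contains 2; hence R4C3 = 1.
1 is placed in column 4, leaving R4C4 = 3.
Cage b needs two cells with product 12, which forces R2C3 = 3.
Column 4 now contains 3; hence R2C4 = 4.
1 is placed in row 3; hence R3C3 = 2.
2 is placed in column 3, leaving R1C3 = 4.
Column 4 already has 4; hence R1C4 = 2.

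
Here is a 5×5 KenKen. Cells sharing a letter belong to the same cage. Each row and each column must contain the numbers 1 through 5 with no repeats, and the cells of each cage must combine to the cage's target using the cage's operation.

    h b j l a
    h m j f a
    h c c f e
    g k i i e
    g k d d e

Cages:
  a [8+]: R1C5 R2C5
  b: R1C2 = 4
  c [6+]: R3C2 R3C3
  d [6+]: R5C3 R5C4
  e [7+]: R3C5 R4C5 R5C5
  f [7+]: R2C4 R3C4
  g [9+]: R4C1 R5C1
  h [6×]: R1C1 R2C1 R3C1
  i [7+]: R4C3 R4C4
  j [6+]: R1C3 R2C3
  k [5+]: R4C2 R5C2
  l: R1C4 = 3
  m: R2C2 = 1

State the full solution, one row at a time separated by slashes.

1 4 2 3 5 / 2 1 4 5 3 / 3 5 1 2 4 / 5 2 3 4 1 / 4 3 5 1 2

Cage b is given, leaving R1C2 = 4.
Cage l is given, leaving R1C4 = 3.
Row 1 now contains 3, which forces R1C5 = 5.
Cage m is given, leaving R2C2 = 1.
Column 5 now contains 5, which forces R2C5 = 3.
Cage h has product 6, which forces R1C1 = 1.
Row 1 already has 1, which forces R1C3 = 2.
Row 2 already has 3, so R2C1 = 2.
Row 2 already has 2, which forces R2C4 = 5.
Cage h has product 6, leaving R3C1 = 3.
5 is placed in column 4, so R3C4 = 2.
Column 4 already has 2, which forces R4C4 = 4.
4 is placed in column 4, which forces R5C4 = 1.
5 is placed in row 2, so R2C3 = 4.
2 is placed in row 3, leaving R3C2 = 5.
Cage c needs two cells with sum 6, leaving R3C3 = 1.
Row 3 now contains 1, which forces R3C5 = 4.
4 is placed in row 4; hence R4C1 = 5.
The two cells of cage i must have sum 7; hence R4C3 = 3.
Cage g's pair has sum 9, leaving R5C1 = 4.
Cage d needs two cells with sum 6; hence R5C3 = 5.
Column 5 already has 4, so R5C5 = 2.
Row 4 now contains 3, so R4C2 = 2.
2 is placed in column 5, leaving R4C5 = 1.
Row 5 already has 2, leaving R5C2 = 3.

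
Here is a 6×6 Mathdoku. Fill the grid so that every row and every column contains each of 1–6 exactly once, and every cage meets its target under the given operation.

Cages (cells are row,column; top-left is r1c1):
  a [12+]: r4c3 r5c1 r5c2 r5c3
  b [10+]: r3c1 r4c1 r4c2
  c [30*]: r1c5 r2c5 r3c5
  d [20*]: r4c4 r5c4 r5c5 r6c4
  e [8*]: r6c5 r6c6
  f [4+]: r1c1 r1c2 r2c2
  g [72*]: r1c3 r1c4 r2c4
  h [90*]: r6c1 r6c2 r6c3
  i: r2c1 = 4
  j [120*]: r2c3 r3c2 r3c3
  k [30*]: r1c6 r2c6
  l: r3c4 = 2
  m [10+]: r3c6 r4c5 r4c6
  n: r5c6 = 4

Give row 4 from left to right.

Cage f needs sum 4, so r1c1 = 1.
The 3 cells of cage f must have sum 4, so r1c2 = 2.
Cage i is a single given cell, leaving r2c1 = 4.
Cage f needs sum 4, which forces r2c2 = 1.
Cage l is a single given cell, which forces r3c4 = 2.
N is a freebie, leaving r5c6 = 4.
Column 6 now contains 4, leaving r6c6 = 2.
Cage b has sum 10, so r4c1 = 2.
Cage d has product 20, leaving r5c4 = 5.
Cage d has product 20, which forces r5c5 = 1.
2 is placed in row 6, leaving r6c5 = 4.
Cage c has product 30, leaving r2c5 = 2.
Cage a needs sum 12, leaving r4c3 = 1.
Cage d has product 20, leaving r4c4 = 4.
Cage a needs sum 12; hence r5c3 = 2.
4 is placed in row 6, which forces r6c4 = 1.
Cage g needs product 72, leaving r1c3 = 4.
The 3 cells of cage m must have sum 10, which forces r3c6 = 1.
Cage j needs product 120; hence r3c2 = 4.
In row 2, 3 can only go at r2c4, so r2c4 = 3.
Column 4 now contains 3; hence r1c4 = 6.
Row 1 already has 6, which forces r1c6 = 5.
Column 6 now contains 5, leaving r2c6 = 6.
Column 6 now contains 6, which forces r4c6 = 3.
5 is placed in row 1, so r1c5 = 3.
6 is placed in row 2, so r2c3 = 5.
Cage b needs sum 10, leaving r3c1 = 3.
Cage j needs product 120; hence r3c3 = 6.
Cage c has product 30; hence r3c5 = 5.
3 is placed in row 4, leaving r4c2 = 5.
3 is placed in row 4, leaving r4c5 = 6.
3 is placed in column 1, leaving r5c1 = 6.
Row 5 already has 6, so r5c2 = 3.
Column 1 already has 6, so r6c1 = 5.
Column 2 now contains 3, so r6c2 = 6.
6 is placed in column 3, leaving r6c3 = 3.
Filled in: 1 2 4 6 3 5 / 4 1 5 3 2 6 / 3 4 6 2 5 1 / 2 5 1 4 6 3 / 6 3 2 5 1 4 / 5 6 3 1 4 2.

2 5 1 4 6 3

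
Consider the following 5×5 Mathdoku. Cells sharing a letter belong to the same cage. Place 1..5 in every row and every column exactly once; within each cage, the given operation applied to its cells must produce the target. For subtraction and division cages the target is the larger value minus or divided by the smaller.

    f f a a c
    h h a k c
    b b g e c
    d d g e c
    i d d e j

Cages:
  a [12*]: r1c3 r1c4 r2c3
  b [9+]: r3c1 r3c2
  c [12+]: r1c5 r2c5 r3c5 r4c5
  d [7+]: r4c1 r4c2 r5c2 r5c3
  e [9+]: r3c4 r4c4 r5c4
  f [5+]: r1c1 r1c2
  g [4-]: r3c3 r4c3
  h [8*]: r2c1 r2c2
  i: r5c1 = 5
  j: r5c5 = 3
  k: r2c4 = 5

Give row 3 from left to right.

Cage k is given, leaving r2c4 = 5.
I is a freebie, leaving r5c1 = 5.
Cage j is a single given cell, leaving r5c5 = 3.
5 is placed in column 1, so r3c1 = 4.
The two cells of cage b must have sum 9, which forces r3c2 = 5.
5 is placed in row 3, so r3c3 = 1.
1 is placed in row 3; hence r3c5 = 2.
Column 3 already has 1, so r4c3 = 5.
Column 3 already has 1, leaving r5c3 = 2.
2 is placed in row 5, leaving r5c4 = 4.
Cage a needs product 12; hence r1c4 = 1.
Cage c has sum 12, leaving r1c5 = 5.
4 is placed in column 1, so r2c1 = 2.
Cage h needs two cells with product 8; hence r2c2 = 4.
Row 2 now contains 4; hence r2c3 = 3.
Row 2 now contains 4, leaving r2c5 = 1.
Row 3 now contains 2, leaving r3c4 = 3.
Cage d needs sum 7, so r4c1 = 1.
Cage d has sum 7, leaving r4c2 = 3.
Cage e needs sum 9; hence r4c4 = 2.
Column 5 already has 1, which forces r4c5 = 4.
2 is placed in row 5; hence r5c2 = 1.
Column 1 now contains 2, so r1c1 = 3.
Column 2 now contains 3, which forces r1c2 = 2.
3 is placed in column 3, leaving r1c3 = 4.
Filled in: 3 2 4 1 5 / 2 4 3 5 1 / 4 5 1 3 2 / 1 3 5 2 4 / 5 1 2 4 3.

4 5 1 3 2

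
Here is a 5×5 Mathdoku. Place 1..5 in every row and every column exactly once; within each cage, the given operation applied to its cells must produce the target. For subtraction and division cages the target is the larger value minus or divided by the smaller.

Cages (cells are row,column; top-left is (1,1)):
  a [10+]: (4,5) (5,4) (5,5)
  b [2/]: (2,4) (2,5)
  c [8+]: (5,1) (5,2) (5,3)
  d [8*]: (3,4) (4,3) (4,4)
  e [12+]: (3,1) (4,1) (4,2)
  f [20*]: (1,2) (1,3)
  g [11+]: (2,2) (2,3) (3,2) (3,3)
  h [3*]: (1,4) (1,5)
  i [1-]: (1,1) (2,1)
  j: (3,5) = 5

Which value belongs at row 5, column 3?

J is a freebie, which forces (3,5) = 5.
The only place for 2 in row 1 is (1,1).
Column 4 needs a 5, and only (5,4) is open for it.
Row 5 needs a 2, and only (5,5) is open for it.
The two cells of cage b must have quotient 2, leaving (2,4) = 2.
The 3 cells of cage a must have sum 10, leaving (4,5) = 3.
Cage h's pair has product 3; hence (1,4) = 3.
Column 5 already has 3, which forces (1,5) = 1.
Column 5 already has 1; hence (2,5) = 4.
The 3 cells of cage e must have sum 12, so (3,1) = 3.
Cage d has product 8, leaving (4,3) = 2.
3 is placed in column 1; hence (2,1) = 1.
Column 1 now contains 1, so (5,1) = 4.
Cage g has sum 11; hence (3,2) = 2.
Cage g has sum 11, leaving (3,3) = 1.
1 is placed in row 3, so (3,4) = 4.
Column 1 already has 4, which forces (4,1) = 5.
Cage e has sum 12, so (4,2) = 4.
4 is placed in column 4, so (4,4) = 1.
Column 3 now contains 1, so (5,3) = 3.
Column 2 already has 4, leaving (1,2) = 5.
The two cells of cage f must have product 20, so (1,3) = 4.
The 4 cells of cage g must have sum 11, leaving (2,2) = 3.
Column 3 already has 3, so (2,3) = 5.
Row 5 now contains 3, which forces (5,2) = 1.
Filled in: 2 5 4 3 1 / 1 3 5 2 4 / 3 2 1 4 5 / 5 4 2 1 3 / 4 1 3 5 2.

3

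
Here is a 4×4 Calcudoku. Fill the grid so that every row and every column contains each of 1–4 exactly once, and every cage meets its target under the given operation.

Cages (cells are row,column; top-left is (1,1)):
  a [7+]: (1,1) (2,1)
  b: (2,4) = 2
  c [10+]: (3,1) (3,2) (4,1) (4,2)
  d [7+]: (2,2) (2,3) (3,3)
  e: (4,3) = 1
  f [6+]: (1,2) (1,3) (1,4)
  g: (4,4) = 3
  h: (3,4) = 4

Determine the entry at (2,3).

4

Cage b is a single given cell, leaving (2,4) = 2.
Cage h is given, so (3,4) = 4.
Cage e is a single given cell; hence (4,3) = 1.
G is a freebie; hence (4,4) = 3.
3 is placed in column 4, so (1,4) = 1.
Cage d has sum 7, which forces (2,2) = 1.
Cage d needs sum 7; hence (2,3) = 4.
1 is placed in column 2; hence (3,2) = 3.
The 3 cells of cage d must have sum 7, so (3,3) = 2.
The two cells of cage a must have sum 7, leaving (1,1) = 4.
Column 2 now contains 3; hence (1,2) = 2.
2 is placed in column 3; hence (1,3) = 3.
Row 2 now contains 4; hence (2,1) = 3.
Row 3 now contains 3; hence (3,1) = 1.
Column 1 already has 4; hence (4,1) = 2.
Column 2 now contains 2, which forces (4,2) = 4.
Filled in: 4 2 3 1 / 3 1 4 2 / 1 3 2 4 / 2 4 1 3.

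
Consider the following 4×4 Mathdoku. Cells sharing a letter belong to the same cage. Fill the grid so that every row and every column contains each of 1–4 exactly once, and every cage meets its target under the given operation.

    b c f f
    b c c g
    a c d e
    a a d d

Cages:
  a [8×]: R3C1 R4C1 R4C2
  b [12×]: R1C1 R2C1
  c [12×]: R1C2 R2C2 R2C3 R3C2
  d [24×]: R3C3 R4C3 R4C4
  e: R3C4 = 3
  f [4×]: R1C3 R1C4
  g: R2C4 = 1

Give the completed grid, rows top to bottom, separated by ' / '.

Cage g is a single given cell, leaving R2C4 = 1.
Cage e is given; hence R3C4 = 3.
The two cells of cage f must have product 4, so R1C3 = 1.
Column 4 already has 1; hence R1C4 = 4.
The 4 cells of cage c must have product 12, so R2C2 = 3.
1 is placed in row 2, so R2C3 = 2.
Column 3 now contains 2, leaving R3C3 = 4.
Cage d has product 24, leaving R4C3 = 3.
Column 4 now contains 4; hence R4C4 = 2.
Row 1 now contains 4; hence R1C1 = 3.
Row 1 already has 1, leaving R1C2 = 2.
3 is placed in row 2, so R2C1 = 4.
The 3 cells of cage a must have product 8, which forces R3C1 = 2.
The 4 cells of cage c must have product 12, which forces R3C2 = 1.
4 is placed in column 1, which forces R4C1 = 1.
1 is placed in column 2, so R4C2 = 4.

3 2 1 4 / 4 3 2 1 / 2 1 4 3 / 1 4 3 2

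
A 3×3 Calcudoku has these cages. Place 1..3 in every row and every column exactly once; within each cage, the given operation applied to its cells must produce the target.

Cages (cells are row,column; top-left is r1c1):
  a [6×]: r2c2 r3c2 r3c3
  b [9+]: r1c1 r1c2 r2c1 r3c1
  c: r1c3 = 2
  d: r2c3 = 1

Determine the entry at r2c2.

Cage b needs sum 9, so r1c2 = 3.
Cage c is given, which forces r1c3 = 2.
Cage d is given, leaving r2c3 = 1.
Column 3 now contains 1, which forces r3c3 = 3.
Row 1 already has 2, so r1c1 = 1.
Cage b needs sum 9, which forces r2c1 = 3.
Row 2 now contains 1, so r2c2 = 2.
Cage b has sum 9; hence r3c1 = 2.
The 3 cells of cage a must have product 6, so r3c2 = 1.
The full grid is 1 3 2 / 3 2 1 / 2 1 3.

2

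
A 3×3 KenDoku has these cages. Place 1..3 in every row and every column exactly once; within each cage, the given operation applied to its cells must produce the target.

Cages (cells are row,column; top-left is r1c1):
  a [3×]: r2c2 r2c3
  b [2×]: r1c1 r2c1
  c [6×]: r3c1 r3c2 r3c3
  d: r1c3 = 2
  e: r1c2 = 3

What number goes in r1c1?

1

E is a freebie, which forces r1c2 = 3.
D is a freebie, which forces r1c3 = 2.
3 is placed in column 2, so r2c2 = 1.
Row 2 already has 1; hence r2c3 = 3.
Column 2 now contains 1, which forces r3c2 = 2.
Column 3 now contains 3, which forces r3c3 = 1.
Row 1 now contains 2, which forces r1c1 = 1.
Row 2 already has 1; hence r2c1 = 2.
Row 3 now contains 1, leaving r3c1 = 3.
Completed grid: 1 3 2 / 2 1 3 / 3 2 1.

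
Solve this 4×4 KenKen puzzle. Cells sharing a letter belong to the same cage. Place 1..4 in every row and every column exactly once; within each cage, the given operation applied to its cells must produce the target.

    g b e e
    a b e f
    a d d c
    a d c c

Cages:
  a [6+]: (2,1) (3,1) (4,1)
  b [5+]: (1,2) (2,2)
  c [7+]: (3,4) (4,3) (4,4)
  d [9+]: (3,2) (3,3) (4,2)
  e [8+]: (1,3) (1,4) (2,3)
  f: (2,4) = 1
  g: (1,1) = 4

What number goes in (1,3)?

G is a freebie, which forces (1,1) = 4.
Cage f is a single given cell, leaving (2,4) = 1.
Cage e needs sum 8, leaving (1,4) = 3.
The 3 cells of cage c must have sum 7, which forces (4,3) = 1.
Column 3 now contains 1; hence (1,3) = 2.
The 3 cells of cage e must have sum 8; hence (2,3) = 3.
The 3 cells of cage a must have sum 6, which forces (3,1) = 1.
3 is placed in column 3, which forces (3,3) = 4.
Row 3 now contains 4; hence (3,4) = 2.
2 is placed in column 4, so (4,4) = 4.
Row 1 now contains 2; hence (1,2) = 1.
3 is placed in row 2, which forces (2,1) = 2.
3 is placed in row 2; hence (2,2) = 4.
Row 3 already has 2, so (3,2) = 3.
The 3 cells of cage a must have sum 6; hence (4,1) = 3.
Cage d has sum 9, which forces (4,2) = 2.
Filled in: 4 1 2 3 / 2 4 3 1 / 1 3 4 2 / 3 2 1 4.

2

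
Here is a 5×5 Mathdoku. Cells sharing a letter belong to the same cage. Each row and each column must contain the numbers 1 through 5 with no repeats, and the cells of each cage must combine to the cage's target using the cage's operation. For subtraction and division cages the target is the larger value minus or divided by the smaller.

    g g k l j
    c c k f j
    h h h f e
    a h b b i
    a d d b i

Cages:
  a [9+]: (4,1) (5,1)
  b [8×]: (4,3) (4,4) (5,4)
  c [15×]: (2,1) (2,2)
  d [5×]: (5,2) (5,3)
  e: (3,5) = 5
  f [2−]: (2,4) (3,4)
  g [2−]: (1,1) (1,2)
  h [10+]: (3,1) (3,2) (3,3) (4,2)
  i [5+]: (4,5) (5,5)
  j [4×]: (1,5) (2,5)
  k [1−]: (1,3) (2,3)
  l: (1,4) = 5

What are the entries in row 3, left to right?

1 2 4 3 5

L is a freebie; hence (1,4) = 5.
E is a freebie; hence (3,5) = 5.
Row 4 needs a 5, and only (4,1) is open for it.
5 is placed in column 1, which forces (2,1) = 3.
The two cells of cage c must have product 15, so (2,2) = 5.
5 is placed in column 1, which forces (5,1) = 4.
Column 2 already has 5, so (5,2) = 1.
Row 5 already has 1; hence (5,3) = 5.
Row 5 already has 1, which forces (5,4) = 2.
2 is placed in row 5; hence (5,5) = 3.
Cage f's pair has difference 2; hence (2,4) = 1.
Row 2 already has 1, leaving (2,5) = 4.
The two cells of cage f must have difference 2, so (3,4) = 3.
Column 4 already has 1; hence (4,4) = 4.
Cage i needs two cells with sum 5, leaving (4,5) = 2.
4 is placed in column 5, leaving (1,5) = 1.
Row 2 already has 4, which forces (2,3) = 2.
Row 4 already has 2, which forces (4,2) = 3.
4 is placed in row 4; hence (4,3) = 1.
1 is placed in row 1; hence (1,1) = 2.
Column 2 already has 3, which forces (1,2) = 4.
1 is placed in row 1; hence (1,3) = 3.
Cage h needs sum 10, which forces (3,1) = 1.
Cage h has sum 10; hence (3,2) = 2.
Column 3 already has 1, so (3,3) = 4.
Completed grid: 2 4 3 5 1 / 3 5 2 1 4 / 1 2 4 3 5 / 5 3 1 4 2 / 4 1 5 2 3.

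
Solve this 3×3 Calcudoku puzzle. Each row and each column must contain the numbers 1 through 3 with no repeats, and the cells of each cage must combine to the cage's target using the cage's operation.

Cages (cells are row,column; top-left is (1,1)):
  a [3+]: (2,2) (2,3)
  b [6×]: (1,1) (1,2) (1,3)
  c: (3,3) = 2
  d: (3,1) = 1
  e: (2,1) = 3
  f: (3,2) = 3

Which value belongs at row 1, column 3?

3

Cage e is a single given cell, leaving (2,1) = 3.
D is a freebie, which forces (3,1) = 1.
Cage f is a single given cell, so (3,2) = 3.
Cage c is given, which forces (3,3) = 2.
Column 1 now contains 1, leaving (1,1) = 2.
Cage b needs product 6, leaving (1,2) = 1.
The 3 cells of cage b must have product 6, leaving (1,3) = 3.
The two cells of cage a must have sum 3, leaving (2,2) = 2.
Column 3 now contains 2, leaving (2,3) = 1.
Filled in: 2 1 3 / 3 2 1 / 1 3 2.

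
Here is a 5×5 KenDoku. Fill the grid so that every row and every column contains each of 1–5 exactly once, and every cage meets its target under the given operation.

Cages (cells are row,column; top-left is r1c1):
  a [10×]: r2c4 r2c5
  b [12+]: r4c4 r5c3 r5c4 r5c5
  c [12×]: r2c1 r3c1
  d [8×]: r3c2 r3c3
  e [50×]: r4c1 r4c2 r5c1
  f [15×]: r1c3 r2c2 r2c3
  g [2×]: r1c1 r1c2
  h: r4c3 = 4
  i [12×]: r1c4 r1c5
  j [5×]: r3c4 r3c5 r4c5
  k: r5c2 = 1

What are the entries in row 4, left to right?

2 5 4 3 1

The 3 cells of cage j must have product 5, which forces r3c4 = 1.
The 3 cells of cage j must have product 5, leaving r3c5 = 5.
The 3 cells of cage e must have product 50; hence r4c1 = 2.
The 3 cells of cage e must have product 50, so r4c2 = 5.
H is a freebie; hence r4c3 = 4.
Row 4 already has 4, so r4c4 = 3.
The 3 cells of cage j must have product 5, leaving r4c5 = 1.
Cage e needs product 50, which forces r5c1 = 5.
Cage k is given, so r5c2 = 1.
2 is placed in column 1, leaving r1c1 = 1.
Column 2 already has 1, so r1c2 = 2.
Row 1 already has 1, so r1c3 = 5.
Column 4 already has 3, so r1c4 = 4.
Cage i's pair has product 12, so r1c5 = 3.
Column 2 already has 1, so r2c2 = 3.
Column 3 now contains 5, so r2c3 = 1.
Cage a needs two cells with product 10, so r2c4 = 5.
5 is placed in column 5; hence r2c5 = 2.
The two cells of cage d must have product 8; hence r3c2 = 4.
Column 3 now contains 4, so r3c3 = 2.
Column 3 already has 2, which forces r5c3 = 3.
Column 4 already has 4; hence r5c4 = 2.
Column 5 already has 2, which forces r5c5 = 4.
Row 2 already has 3, leaving r2c1 = 4.
Row 3 now contains 4, which forces r3c1 = 3.
Completed grid: 1 2 5 4 3 / 4 3 1 5 2 / 3 4 2 1 5 / 2 5 4 3 1 / 5 1 3 2 4.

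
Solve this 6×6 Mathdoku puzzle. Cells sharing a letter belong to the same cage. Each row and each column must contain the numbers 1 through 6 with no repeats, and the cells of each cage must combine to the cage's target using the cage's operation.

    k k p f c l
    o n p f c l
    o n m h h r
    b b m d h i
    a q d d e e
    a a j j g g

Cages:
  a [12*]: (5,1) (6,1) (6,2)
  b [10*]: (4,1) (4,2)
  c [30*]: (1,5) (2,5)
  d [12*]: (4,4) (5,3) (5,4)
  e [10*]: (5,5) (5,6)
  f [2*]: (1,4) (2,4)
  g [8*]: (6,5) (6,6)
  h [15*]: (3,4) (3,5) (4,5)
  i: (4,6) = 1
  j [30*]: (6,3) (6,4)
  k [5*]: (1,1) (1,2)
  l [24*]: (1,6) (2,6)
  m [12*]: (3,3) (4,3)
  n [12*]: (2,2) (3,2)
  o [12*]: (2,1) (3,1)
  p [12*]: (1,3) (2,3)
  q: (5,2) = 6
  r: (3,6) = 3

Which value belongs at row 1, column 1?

1

R is a freebie, leaving (3,6) = 3.
Cage i is given; hence (4,6) = 1.
Cage q is given, leaving (5,2) = 6.
Cage n needs two cells with product 12, leaving (2,2) = 3.
Cage n's pair has product 12, which forces (3,2) = 4.
Cage h has product 15, leaving (4,5) = 3.
The only place for 3 in row 1 is (1,3).
Cage p's pair has product 12, so (2,3) = 4.
4 is placed in row 2; hence (2,6) = 6.
The two cells of cage c must have product 30, which forces (1,5) = 6.
Column 6 now contains 6, leaving (1,6) = 4.
Row 2 already has 6, so (2,1) = 2.
2 is placed in row 2, leaving (2,4) = 1.
Row 2 already has 6, which forces (2,5) = 5.
Cage o needs two cells with product 12; hence (3,1) = 6.
6 is placed in row 3, so (3,3) = 2.
Column 4 already has 1, leaving (3,4) = 5.
5 is placed in column 5, leaving (3,5) = 1.
Column 1 now contains 2; hence (4,1) = 5.
5 is placed in row 4, which forces (4,2) = 2.
Column 3 already has 2, leaving (4,3) = 6.
Row 4 now contains 6, so (4,4) = 4.
Column 3 already has 2, which forces (5,3) = 1.
5 is placed in column 5, leaving (5,5) = 2.
Row 5 now contains 2, so (5,6) = 5.
Column 2 already has 2; hence (6,2) = 1.
Column 3 already has 6, which forces (6,3) = 5.
5 is placed in column 4, leaving (6,4) = 6.
Column 5 already has 2, leaving (6,5) = 4.
Column 6 already has 4, so (6,6) = 2.
5 is placed in column 1, so (1,1) = 1.
Column 2 now contains 1, so (1,2) = 5.
Column 4 already has 1, which forces (1,4) = 2.
Cage a has product 12; hence (5,1) = 4.
Row 5 now contains 2; hence (5,4) = 3.
4 is placed in row 6; hence (6,1) = 3.
The full grid is 1 5 3 2 6 4 / 2 3 4 1 5 6 / 6 4 2 5 1 3 / 5 2 6 4 3 1 / 4 6 1 3 2 5 / 3 1 5 6 4 2.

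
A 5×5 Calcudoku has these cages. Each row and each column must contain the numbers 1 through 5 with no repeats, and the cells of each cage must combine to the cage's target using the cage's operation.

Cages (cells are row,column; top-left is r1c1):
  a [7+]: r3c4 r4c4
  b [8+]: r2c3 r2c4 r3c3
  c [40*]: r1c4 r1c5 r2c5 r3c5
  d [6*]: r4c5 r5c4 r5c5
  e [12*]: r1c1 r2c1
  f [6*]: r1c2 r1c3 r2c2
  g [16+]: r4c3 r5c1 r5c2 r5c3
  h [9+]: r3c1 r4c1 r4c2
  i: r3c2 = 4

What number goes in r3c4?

Cage i is a single given cell, leaving r3c2 = 4.
Cage g needs sum 16; hence r4c3 = 5.
Cage g needs sum 16, leaving r5c3 = 4.
Cage h has sum 9, so r3c1 = 5.
Row 3 already has 5, so r3c4 = 3.
Row 4 now contains 5, which forces r4c1 = 1.
Cage h has sum 9, so r4c2 = 3.
3 is placed in row 4; hence r4c5 = 2.
5 is placed in column 1, so r5c1 = 2.
2 is placed in row 5, which forces r5c2 = 5.
2 is placed in row 5, leaving r5c4 = 1.
Row 5 already has 1, leaving r5c5 = 3.
The 3 cells of cage f must have product 6, which forces r1c3 = 3.
Cage c needs product 40, which forces r1c4 = 2.
Column 5 already has 2, leaving r3c5 = 1.
Row 4 now contains 2, so r4c4 = 4.
Row 1 now contains 3, so r1c1 = 4.
2 is placed in row 1, leaving r1c2 = 1.
Row 1 already has 4, which forces r1c5 = 5.
The two cells of cage e must have product 12, leaving r2c1 = 3.
The 3 cells of cage f must have product 6; hence r2c2 = 2.
The 3 cells of cage b must have sum 8, leaving r2c3 = 1.
Column 4 already has 4, so r2c4 = 5.
Column 5 already has 5, so r2c5 = 4.
Row 3 already has 1; hence r3c3 = 2.
Filled in: 4 1 3 2 5 / 3 2 1 5 4 / 5 4 2 3 1 / 1 3 5 4 2 / 2 5 4 1 3.

3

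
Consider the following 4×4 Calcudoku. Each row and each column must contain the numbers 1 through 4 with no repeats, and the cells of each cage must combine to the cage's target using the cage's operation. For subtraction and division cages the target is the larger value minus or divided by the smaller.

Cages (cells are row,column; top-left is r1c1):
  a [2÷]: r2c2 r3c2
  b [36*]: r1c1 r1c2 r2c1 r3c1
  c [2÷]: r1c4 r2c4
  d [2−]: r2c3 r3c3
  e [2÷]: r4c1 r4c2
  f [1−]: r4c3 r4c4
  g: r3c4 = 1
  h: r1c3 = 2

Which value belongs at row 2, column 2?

The 4 cells of cage b must have product 36, so r1c2 = 3.
Cage h is a single given cell, leaving r1c3 = 2.
Cage g is given; hence r3c4 = 1.
1 is placed in column 4; hence r1c4 = 4.
Cage d's pair has difference 2; hence r2c3 = 1.
The two cells of cage c must have quotient 2, leaving r2c4 = 2.
The two cells of cage d must have difference 2, leaving r3c3 = 3.
Column 3 already has 3, which forces r4c3 = 4.
Column 4 now contains 2, so r4c4 = 3.
4 is placed in row 1, leaving r1c1 = 1.
Cage b has product 36, leaving r2c1 = 3.
Row 2 already has 2, so r2c2 = 4.
3 is placed in row 3, so r3c1 = 4.
Cage a needs two cells with quotient 2, which forces r3c2 = 2.
1 is placed in column 1, so r4c1 = 2.
2 is placed in column 2, so r4c2 = 1.
The full grid is 1 3 2 4 / 3 4 1 2 / 4 2 3 1 / 2 1 4 3.

4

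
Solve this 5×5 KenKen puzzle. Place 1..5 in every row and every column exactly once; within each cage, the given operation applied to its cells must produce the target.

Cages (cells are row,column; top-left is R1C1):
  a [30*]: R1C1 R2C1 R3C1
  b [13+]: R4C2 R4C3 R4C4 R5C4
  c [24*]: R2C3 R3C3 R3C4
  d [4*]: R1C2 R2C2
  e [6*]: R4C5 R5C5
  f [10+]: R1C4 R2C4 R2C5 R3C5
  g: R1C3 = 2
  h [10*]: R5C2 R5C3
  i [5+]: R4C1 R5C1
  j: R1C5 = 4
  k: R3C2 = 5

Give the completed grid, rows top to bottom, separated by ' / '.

G is a freebie, leaving R1C3 = 2.
Cage j is a single given cell, leaving R1C5 = 4.
Cage k is a single given cell, leaving R3C2 = 5.
Column 2 already has 5, leaving R5C2 = 2.
2 is placed in column 3; hence R5C3 = 5.
2 is placed in row 5; hence R5C5 = 3.
4 is placed in row 1, which forces R1C2 = 1.
Cage d needs two cells with product 4, which forces R2C2 = 4.
Row 2 already has 4, leaving R2C3 = 3.
Column 3 already has 3; hence R3C3 = 4.
Cage c has product 24; hence R3C4 = 2.
Row 3 already has 2, so R3C5 = 1.
Column 2 now contains 4, which forces R4C2 = 3.
Column 3 already has 4, leaving R4C3 = 1.
2 is placed in column 4, which forces R4C4 = 5.
Column 5 already has 3, leaving R4C5 = 2.
Cage a needs product 30, which forces R1C1 = 5.
Column 4 already has 5, which forces R1C4 = 3.
Cage a needs product 30, which forces R2C1 = 2.
2 is placed in column 4; hence R2C4 = 1.
Column 5 already has 2, so R2C5 = 5.
Row 3 already has 2, which forces R3C1 = 3.
1 is placed in row 4, so R4C1 = 4.
Cage i's pair has sum 5; hence R5C1 = 1.
The 4 cells of cage b must have sum 13, so R5C4 = 4.

5 1 2 3 4 / 2 4 3 1 5 / 3 5 4 2 1 / 4 3 1 5 2 / 1 2 5 4 3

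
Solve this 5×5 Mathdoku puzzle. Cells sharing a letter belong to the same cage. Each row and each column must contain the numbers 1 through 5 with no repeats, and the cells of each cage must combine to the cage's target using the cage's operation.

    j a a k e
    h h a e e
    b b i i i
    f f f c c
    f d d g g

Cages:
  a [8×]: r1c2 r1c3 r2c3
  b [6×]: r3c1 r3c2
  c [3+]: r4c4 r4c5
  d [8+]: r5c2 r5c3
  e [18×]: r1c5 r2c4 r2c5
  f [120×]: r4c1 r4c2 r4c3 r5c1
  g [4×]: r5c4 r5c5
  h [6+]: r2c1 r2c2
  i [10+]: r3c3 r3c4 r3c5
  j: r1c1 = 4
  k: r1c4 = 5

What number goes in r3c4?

J is a freebie; hence r1c1 = 4.
Cage k is a single given cell, leaving r1c4 = 5.
The 3 cells of cage e must have product 18, so r1c5 = 3.
Cage e has product 18; hence r2c4 = 3.
Cage e needs product 18, which forces r2c5 = 2.
Column 5 already has 2, which forces r4c5 = 1.
1 is placed in column 5, leaving r5c5 = 4.
The 3 cells of cage a must have product 8; hence r2c3 = 4.
4 is placed in column 5, which forces r3c5 = 5.
Row 4 now contains 1; hence r4c4 = 2.
4 is placed in row 5, so r5c4 = 1.
The 3 cells of cage i must have sum 10; hence r3c3 = 1.
1 is placed in column 4, so r3c4 = 4.
Cage f needs product 120, leaving r4c2 = 4.
The 4 cells of cage f must have product 120; hence r5c1 = 2.
Cage a has product 8, which forces r1c2 = 1.
Column 3 already has 1, so r1c3 = 2.
Column 2 now contains 1; hence r2c2 = 5.
Column 1 now contains 2, so r3c1 = 3.
The two cells of cage b must have product 6, so r3c2 = 2.
Column 1 already has 3, leaving r4c1 = 5.
Row 4 already has 5, leaving r4c3 = 3.
Column 2 already has 5, which forces r5c2 = 3.
3 is placed in column 3; hence r5c3 = 5.
5 is placed in row 2, leaving r2c1 = 1.
Filled in: 4 1 2 5 3 / 1 5 4 3 2 / 3 2 1 4 5 / 5 4 3 2 1 / 2 3 5 1 4.

4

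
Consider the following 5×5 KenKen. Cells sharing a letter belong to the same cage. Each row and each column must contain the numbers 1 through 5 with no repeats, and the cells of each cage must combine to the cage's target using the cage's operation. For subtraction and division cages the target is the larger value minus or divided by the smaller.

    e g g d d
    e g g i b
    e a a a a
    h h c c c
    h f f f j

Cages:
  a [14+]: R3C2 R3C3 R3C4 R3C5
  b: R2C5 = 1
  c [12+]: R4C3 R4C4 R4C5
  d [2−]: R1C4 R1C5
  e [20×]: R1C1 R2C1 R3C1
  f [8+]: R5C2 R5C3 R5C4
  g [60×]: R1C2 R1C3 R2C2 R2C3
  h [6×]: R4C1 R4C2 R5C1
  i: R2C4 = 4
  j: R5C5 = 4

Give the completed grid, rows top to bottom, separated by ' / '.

4 2 5 1 3 / 5 3 2 4 1 / 1 4 3 5 2 / 2 1 4 3 5 / 3 5 1 2 4

Cage i is given, which forces R2C4 = 4.
Cage b is a single given cell, which forces R2C5 = 1.
Cage j is given, leaving R5C5 = 4.
Row 2 already has 1, which forces R2C1 = 5.
The 3 cells of cage c must have sum 12; hence R4C3 = 4.
Cage a has sum 14; hence R3C2 = 4.
The 3 cells of cage e must have product 20, which forces R1C1 = 4.
4 is placed in row 3, which forces R3C1 = 1.
Cage h has product 6, which forces R4C2 = 1.
In row 1, 1 can only go at R1C4, so R1C4 = 1.
The two cells of cage d must have difference 2; hence R1C5 = 3.
Column 5 already has 3, so R4C5 = 5.
Cage f has sum 8; hence R5C3 = 1.
5 is placed in column 5, so R3C5 = 2.
5 is placed in row 4, leaving R4C4 = 3.
The 4 cells of cage a must have sum 14; hence R3C3 = 3.
3 is placed in column 4; hence R3C4 = 5.
Row 4 now contains 3, so R4C1 = 2.
Cage h has product 6, so R5C1 = 3.
Column 4 already has 5; hence R5C4 = 2.
Cage g needs product 60, leaving R1C2 = 2.
Cage g needs product 60, which forces R1C3 = 5.
Cage g needs product 60, so R2C2 = 3.
Column 3 already has 3, leaving R2C3 = 2.
Row 5 already has 2; hence R5C2 = 5.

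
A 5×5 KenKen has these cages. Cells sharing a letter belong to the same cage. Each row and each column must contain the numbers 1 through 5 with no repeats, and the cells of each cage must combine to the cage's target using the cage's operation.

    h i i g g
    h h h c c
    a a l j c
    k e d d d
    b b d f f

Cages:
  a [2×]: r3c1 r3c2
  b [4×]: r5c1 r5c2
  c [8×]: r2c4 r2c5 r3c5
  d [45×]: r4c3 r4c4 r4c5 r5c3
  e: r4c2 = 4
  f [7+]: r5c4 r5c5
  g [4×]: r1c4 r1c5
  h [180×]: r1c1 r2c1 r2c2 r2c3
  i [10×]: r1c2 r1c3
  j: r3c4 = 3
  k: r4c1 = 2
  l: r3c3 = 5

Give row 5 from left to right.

Cage h needs product 180, leaving r1c1 = 3.
Cage l is given; hence r3c3 = 5.
J is a freebie, so r3c4 = 3.
Cage k is a single given cell; hence r4c1 = 2.
Cage e is given, which forces r4c2 = 4.
Column 3 now contains 5, so r4c3 = 1.
Row 4 already has 1, which forces r4c4 = 5.
Row 4 now contains 5; hence r4c5 = 3.
Column 2 now contains 4; hence r5c2 = 1.
The 4 cells of cage d must have product 45; hence r5c3 = 3.
The two cells of cage i must have product 10, so r1c2 = 5.
Column 3 now contains 5, so r1c3 = 2.
Cage h has product 180; hence r2c1 = 5.
Cage h has product 180, leaving r2c2 = 3.
3 is placed in column 3, which forces r2c3 = 4.
Column 1 already has 2; hence r3c1 = 1.
Column 2 already has 1; hence r3c2 = 2.
Row 3 now contains 2, so r3c5 = 4.
1 is placed in row 5, so r5c1 = 4.
Cage f needs two cells with sum 7; hence r5c4 = 2.
Cage f's pair has sum 7, so r5c5 = 5.
Cage g needs two cells with product 4, which forces r1c4 = 4.
Column 5 now contains 4; hence r1c5 = 1.
Column 4 already has 2, so r2c4 = 1.
Cage c has product 8, leaving r2c5 = 2.
Filled in: 3 5 2 4 1 / 5 3 4 1 2 / 1 2 5 3 4 / 2 4 1 5 3 / 4 1 3 2 5.

4 1 3 2 5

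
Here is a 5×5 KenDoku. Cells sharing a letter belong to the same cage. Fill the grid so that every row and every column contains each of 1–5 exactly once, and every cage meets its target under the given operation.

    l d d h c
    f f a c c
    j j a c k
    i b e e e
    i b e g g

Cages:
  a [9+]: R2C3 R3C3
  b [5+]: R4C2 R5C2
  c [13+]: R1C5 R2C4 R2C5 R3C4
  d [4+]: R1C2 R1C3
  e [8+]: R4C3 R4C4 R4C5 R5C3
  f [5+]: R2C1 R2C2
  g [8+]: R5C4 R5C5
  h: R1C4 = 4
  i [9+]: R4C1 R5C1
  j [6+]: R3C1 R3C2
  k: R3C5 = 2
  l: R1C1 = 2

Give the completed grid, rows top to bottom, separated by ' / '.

Cage l is a single given cell, which forces R1C1 = 2.
Cage h is a single given cell; hence R1C4 = 4.
Cage k is given, leaving R3C5 = 2.
In row 1, 5 can only go at R1C5, so R1C5 = 5.
Cage g's pair has sum 8, so R5C4 = 5.
5 is placed in column 5, which forces R5C5 = 3.
The 4 cells of cage c must have sum 13, so R2C5 = 4.
Cage i's pair has sum 9, so R4C1 = 5.
4 is placed in column 5, leaving R4C5 = 1.
Row 5 now contains 5, leaving R5C1 = 4.
The two cells of cage f must have sum 5, which forces R2C1 = 3.
The two cells of cage f must have sum 5, leaving R2C2 = 2.
Row 2 already has 4, which forces R2C3 = 5.
Row 2 already has 3, so R2C4 = 1.
5 is placed in column 1, which forces R3C1 = 1.
Cage j needs two cells with sum 6, so R3C2 = 5.
The two cells of cage a must have sum 9, so R3C3 = 4.
Column 4 now contains 1, so R3C4 = 3.
4 is placed in column 3, so R4C3 = 3.
Row 4 now contains 1, leaving R4C4 = 2.
Column 2 now contains 2, so R5C2 = 1.
Row 5 already has 1; hence R5C3 = 2.
Column 2 already has 1, which forces R1C2 = 3.
3 is placed in column 3, leaving R1C3 = 1.
Row 4 now contains 3, which forces R4C2 = 4.

2 3 1 4 5 / 3 2 5 1 4 / 1 5 4 3 2 / 5 4 3 2 1 / 4 1 2 5 3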